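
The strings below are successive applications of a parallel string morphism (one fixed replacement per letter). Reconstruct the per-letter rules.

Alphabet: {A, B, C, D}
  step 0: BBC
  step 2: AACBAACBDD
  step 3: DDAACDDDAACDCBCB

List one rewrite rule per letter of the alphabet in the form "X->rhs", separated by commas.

A->D, B->CD, C->AA, D->CB

  step 2 ⇒ step 3: AACBAACBDD ⇒ D·D·AA·CD·D·D·AA·CD·CB·CB
    A ↦ D
    B ↦ CD
    C ↦ AA
    D ↦ CB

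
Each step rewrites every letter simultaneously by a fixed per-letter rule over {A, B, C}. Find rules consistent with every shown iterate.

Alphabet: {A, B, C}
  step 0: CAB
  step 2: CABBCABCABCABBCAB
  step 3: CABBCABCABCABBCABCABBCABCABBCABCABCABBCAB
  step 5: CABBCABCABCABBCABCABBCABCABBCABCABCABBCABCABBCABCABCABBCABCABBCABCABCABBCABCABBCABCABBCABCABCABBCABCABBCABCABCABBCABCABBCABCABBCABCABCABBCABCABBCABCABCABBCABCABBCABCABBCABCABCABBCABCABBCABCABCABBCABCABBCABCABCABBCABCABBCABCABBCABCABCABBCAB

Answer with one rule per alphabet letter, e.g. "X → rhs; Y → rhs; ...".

  step 2 ⇒ step 3: CABBCABCABCABBCAB ⇒ CAB·B·CAB·CAB·CAB·B·CAB·CAB·B·CAB·CAB·B·CAB·CAB·CAB·B·CAB
    A ↦ B
    B ↦ CAB
    C ↦ CAB

A->B, B->CAB, C->CAB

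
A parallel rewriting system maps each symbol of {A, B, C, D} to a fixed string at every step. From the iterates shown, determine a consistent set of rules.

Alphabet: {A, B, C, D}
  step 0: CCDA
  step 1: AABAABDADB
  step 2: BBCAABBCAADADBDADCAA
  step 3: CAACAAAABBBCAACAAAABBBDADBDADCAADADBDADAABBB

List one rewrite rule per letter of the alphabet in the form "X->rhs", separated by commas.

A->B, B->CAA, C->AAB, D->DAD

  step 2 ⇒ step 3: BBCAABBCAADADBDADCAA ⇒ CAA·CAA·AAB·B·B·CAA·CAA·AAB·B·B·DAD·B·DAD·CAA·DAD·B·DAD·AAB·B·B
    A ↦ B
    B ↦ CAA
    C ↦ AAB
    D ↦ DAD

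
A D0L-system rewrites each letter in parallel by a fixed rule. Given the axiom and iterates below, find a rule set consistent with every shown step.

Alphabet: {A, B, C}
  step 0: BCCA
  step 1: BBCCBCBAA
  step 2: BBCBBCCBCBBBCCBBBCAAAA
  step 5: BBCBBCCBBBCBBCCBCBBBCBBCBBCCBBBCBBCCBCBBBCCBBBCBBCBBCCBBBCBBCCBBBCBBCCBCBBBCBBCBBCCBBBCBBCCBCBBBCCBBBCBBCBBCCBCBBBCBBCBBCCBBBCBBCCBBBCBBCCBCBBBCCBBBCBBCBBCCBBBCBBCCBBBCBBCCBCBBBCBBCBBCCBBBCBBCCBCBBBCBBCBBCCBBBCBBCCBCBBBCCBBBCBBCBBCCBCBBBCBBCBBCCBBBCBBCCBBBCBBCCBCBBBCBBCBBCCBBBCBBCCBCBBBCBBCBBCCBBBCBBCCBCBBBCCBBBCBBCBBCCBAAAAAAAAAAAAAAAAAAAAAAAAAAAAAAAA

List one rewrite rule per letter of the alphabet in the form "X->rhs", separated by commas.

  step 1 ⇒ step 2: BBCCBCBAA ⇒ BBC·BBC·CB·CB·BBC·CB·BBC·AA·AA
    A ↦ AA
    B ↦ BBC
    C ↦ CB

A->AA, B->BBC, C->CB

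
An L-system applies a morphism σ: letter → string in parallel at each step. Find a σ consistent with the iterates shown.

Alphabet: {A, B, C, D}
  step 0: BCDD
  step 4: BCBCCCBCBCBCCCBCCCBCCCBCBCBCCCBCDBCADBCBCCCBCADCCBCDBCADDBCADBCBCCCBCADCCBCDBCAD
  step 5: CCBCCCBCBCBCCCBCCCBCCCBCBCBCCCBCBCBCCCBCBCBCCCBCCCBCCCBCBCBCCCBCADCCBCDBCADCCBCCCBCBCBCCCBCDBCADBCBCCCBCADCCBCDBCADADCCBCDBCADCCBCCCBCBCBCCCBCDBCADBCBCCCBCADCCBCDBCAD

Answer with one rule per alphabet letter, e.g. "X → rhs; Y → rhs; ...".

  step 4 ⇒ step 5: BCBCCCBCBCBCCCBCCCBCCCBCBCBCCCBCDBCADBCBCCCBCADCCBCDBCADDBCADBCBCCCBCADCCBCDBCAD ⇒ CC·BC·CC·BC·BC·BC·CC·BC·CC·BC·CC·BC·BC·BC·CC·BC·BC·BC·CC·BC·BC·BC·CC·BC·CC·BC·CC·BC·BC·BC·CC·BC·AD·CC·BC·DBC·AD·CC·BC·CC·BC·BC·BC·CC·BC·DBC·AD·BC·BC·CC·BC·AD·CC·BC·DBC·AD·AD·CC·BC·DBC·AD·CC·BC·CC·BC·BC·BC·CC·BC·DBC·AD·BC·BC·CC·BC·AD·CC·BC·DBC·AD
    A ↦ DBC
    B ↦ CC
    C ↦ BC
    D ↦ AD

A->DBC, B->CC, C->BC, D->AD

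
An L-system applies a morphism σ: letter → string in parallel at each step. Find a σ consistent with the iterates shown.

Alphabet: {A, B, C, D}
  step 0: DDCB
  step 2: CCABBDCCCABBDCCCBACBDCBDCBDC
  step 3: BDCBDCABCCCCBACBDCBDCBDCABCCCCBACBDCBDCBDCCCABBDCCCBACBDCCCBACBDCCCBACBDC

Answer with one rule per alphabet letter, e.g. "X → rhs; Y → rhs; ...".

A->AB, B->CC, C->BDC, D->BAC

  step 2 ⇒ step 3: CCABBDCCCABBDCCCBACBDCBDCBDC ⇒ BDC·BDC·AB·CC·CC·BAC·BDC·BDC·BDC·AB·CC·CC·BAC·BDC·BDC·BDC·CC·AB·BDC·CC·BAC·BDC·CC·BAC·BDC·CC·BAC·BDC
    A ↦ AB
    B ↦ CC
    C ↦ BDC
    D ↦ BAC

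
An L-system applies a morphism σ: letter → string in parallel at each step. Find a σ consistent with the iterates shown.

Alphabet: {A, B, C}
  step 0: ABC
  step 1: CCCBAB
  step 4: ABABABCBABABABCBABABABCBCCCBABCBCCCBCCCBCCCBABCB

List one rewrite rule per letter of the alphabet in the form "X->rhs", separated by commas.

A->CC, B->CB, C->AB

  step 0 ⇒ step 1: ABC ⇒ CC·CB·AB
    A ↦ CC
    B ↦ CB
    C ↦ AB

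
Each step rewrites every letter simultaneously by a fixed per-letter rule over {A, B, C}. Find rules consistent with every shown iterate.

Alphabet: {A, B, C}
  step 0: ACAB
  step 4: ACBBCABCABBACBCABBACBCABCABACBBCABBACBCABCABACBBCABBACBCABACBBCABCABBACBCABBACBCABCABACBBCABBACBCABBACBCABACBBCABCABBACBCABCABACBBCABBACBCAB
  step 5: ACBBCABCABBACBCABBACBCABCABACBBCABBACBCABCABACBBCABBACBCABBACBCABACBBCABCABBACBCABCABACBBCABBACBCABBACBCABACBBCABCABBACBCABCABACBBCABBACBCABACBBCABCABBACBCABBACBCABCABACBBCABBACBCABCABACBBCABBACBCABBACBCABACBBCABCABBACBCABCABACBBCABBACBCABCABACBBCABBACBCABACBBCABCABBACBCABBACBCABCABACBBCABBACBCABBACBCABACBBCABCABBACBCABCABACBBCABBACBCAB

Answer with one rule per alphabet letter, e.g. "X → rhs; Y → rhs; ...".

A->ACB, B->CAB, C->B

  step 4 ⇒ step 5: ACBBCABCABBACBCABBACBCABCABACBBCABBACBCABCABACBBCABBACBCABACBBCABCABBACBCABBACBCABCABACBBCABBACBCABBACBCABACBBCABCABBACBCABCABACBBCABBACBCAB ⇒ ACB·B·CAB·CAB·B·ACB·CAB·B·ACB·CAB·CAB·ACB·B·CAB·B·ACB·CAB·CAB·ACB·B·CAB·B·ACB·CAB·B·ACB·CAB·ACB·B·CAB·CAB·B·ACB·CAB·CAB·ACB·B·CAB·B·ACB·CAB·B·ACB·CAB·ACB·B·CAB·CAB·B·ACB·CAB·CAB·ACB·B·CAB·B·ACB·CAB·ACB·B·CAB·CAB·B·ACB·CAB·B·ACB·CAB·CAB·ACB·B·CAB·B·ACB·CAB·CAB·ACB·B·CAB·B·ACB·CAB·B·ACB·CAB·ACB·B·CAB·CAB·B·ACB·CAB·CAB·ACB·B·CAB·B·ACB·CAB·CAB·ACB·B·CAB·B·ACB·CAB·ACB·B·CAB·CAB·B·ACB·CAB·B·ACB·CAB·CAB·ACB·B·CAB·B·ACB·CAB·B·ACB·CAB·ACB·B·CAB·CAB·B·ACB·CAB·CAB·ACB·B·CAB·B·ACB·CAB
    A ↦ ACB
    B ↦ CAB
    C ↦ B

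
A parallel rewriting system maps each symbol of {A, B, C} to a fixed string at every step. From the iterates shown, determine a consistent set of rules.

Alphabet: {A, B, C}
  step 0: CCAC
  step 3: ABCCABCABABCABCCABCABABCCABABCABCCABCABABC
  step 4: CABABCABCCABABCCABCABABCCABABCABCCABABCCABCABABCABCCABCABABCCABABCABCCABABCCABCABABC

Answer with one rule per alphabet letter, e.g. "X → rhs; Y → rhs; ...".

A->C, B->AB, C->ABC

  step 3 ⇒ step 4: ABCCABCABABCABCCABCABABCCABABCABCCABCABABC ⇒ C·AB·ABC·ABC·C·AB·ABC·C·AB·C·AB·ABC·C·AB·ABC·ABC·C·AB·ABC·C·AB·C·AB·ABC·ABC·C·AB·C·AB·ABC·C·AB·ABC·ABC·C·AB·ABC·C·AB·C·AB·ABC
    A ↦ C
    B ↦ AB
    C ↦ ABC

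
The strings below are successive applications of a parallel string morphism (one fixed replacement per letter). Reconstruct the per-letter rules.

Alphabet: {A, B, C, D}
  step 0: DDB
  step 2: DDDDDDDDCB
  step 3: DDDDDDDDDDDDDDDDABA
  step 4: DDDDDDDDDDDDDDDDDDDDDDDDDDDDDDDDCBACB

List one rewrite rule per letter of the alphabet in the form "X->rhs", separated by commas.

A->CB, B->A, C->AB, D->DD

  step 3 ⇒ step 4: DDDDDDDDDDDDDDDDABA ⇒ DD·DD·DD·DD·DD·DD·DD·DD·DD·DD·DD·DD·DD·DD·DD·DD·CB·A·CB
    A ↦ CB
    B ↦ A
    D ↦ DD
  step 2 ⇒ step 3: DDDDDDDDCB ⇒ DD·DD·DD·DD·DD·DD·DD·DD·AB·A
    C ↦ AB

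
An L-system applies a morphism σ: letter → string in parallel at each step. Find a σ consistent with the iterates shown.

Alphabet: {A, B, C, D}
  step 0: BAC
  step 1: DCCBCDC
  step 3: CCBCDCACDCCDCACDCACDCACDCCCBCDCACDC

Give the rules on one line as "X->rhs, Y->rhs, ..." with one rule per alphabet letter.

A->CCB, B->D, C->CDC, D->A

  step 0 ⇒ step 1: BAC ⇒ D·CCB·CDC
    A ↦ CCB
    B ↦ D
    C ↦ CDC
    D ↦ A  (constrained at step 1)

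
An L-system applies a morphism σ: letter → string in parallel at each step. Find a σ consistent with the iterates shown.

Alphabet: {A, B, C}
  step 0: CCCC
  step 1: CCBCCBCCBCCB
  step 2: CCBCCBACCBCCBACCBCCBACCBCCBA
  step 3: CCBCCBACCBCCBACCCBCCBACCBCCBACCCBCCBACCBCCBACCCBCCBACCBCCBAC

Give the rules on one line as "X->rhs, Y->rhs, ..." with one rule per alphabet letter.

A->C, B->A, C->CCB

  step 2 ⇒ step 3: CCBCCBACCBCCBACCBCCBACCBCCBA ⇒ CCB·CCB·A·CCB·CCB·A·C·CCB·CCB·A·CCB·CCB·A·C·CCB·CCB·A·CCB·CCB·A·C·CCB·CCB·A·CCB·CCB·A·C
    A ↦ C
    B ↦ A
    C ↦ CCB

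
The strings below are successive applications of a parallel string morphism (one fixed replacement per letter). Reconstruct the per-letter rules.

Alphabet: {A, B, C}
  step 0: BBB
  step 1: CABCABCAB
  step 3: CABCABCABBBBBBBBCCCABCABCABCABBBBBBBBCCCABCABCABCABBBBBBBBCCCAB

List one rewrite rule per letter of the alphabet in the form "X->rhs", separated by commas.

A->BCC, B->CAB, C->BB

  step 0 ⇒ step 1: BBB ⇒ CAB·CAB·CAB
    B ↦ CAB
    A ↦ BCC  (constrained at step 1)
    C ↦ BB  (constrained at step 1)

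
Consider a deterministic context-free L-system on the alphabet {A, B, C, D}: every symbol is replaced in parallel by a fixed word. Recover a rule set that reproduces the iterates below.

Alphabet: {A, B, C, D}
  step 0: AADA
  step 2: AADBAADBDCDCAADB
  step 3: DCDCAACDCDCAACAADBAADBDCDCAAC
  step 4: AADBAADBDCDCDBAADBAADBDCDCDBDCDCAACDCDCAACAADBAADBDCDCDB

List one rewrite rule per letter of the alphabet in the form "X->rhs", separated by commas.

A->DC, B->C, C->DB, D->AA

  step 3 ⇒ step 4: DCDCAACDCDCAACAADBAADBDCDCAAC ⇒ AA·DB·AA·DB·DC·DC·DB·AA·DB·AA·DB·DC·DC·DB·DC·DC·AA·C·DC·DC·AA·C·AA·DB·AA·DB·DC·DC·DB
    A ↦ DC
    B ↦ C
    C ↦ DB
    D ↦ AA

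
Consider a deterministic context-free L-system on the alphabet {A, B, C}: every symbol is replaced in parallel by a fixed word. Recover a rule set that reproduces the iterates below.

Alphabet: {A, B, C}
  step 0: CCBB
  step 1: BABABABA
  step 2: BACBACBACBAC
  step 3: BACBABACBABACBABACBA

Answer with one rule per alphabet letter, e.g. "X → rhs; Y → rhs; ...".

  step 2 ⇒ step 3: BACBACBACBAC ⇒ BA·C·BA·BA·C·BA·BA·C·BA·BA·C·BA
    A ↦ C
    B ↦ BA
    C ↦ BA

A->C, B->BA, C->BA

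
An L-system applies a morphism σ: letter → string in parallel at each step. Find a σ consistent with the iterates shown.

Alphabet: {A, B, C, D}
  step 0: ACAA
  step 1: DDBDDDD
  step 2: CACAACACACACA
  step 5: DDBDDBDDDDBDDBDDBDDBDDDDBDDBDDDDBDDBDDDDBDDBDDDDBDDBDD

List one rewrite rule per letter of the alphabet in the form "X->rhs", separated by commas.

A->DD, B->A, C->B, D->CA

  step 1 ⇒ step 2: DDBDDDD ⇒ CA·CA·A·CA·CA·CA·CA
    B ↦ A
    D ↦ CA
  step 0 ⇒ step 1: ACAA ⇒ DD·B·DD·DD
    A ↦ DD
  step 0 ⇒ step 1: ACAA ⇒ DD·B·DD·DD
    C ↦ B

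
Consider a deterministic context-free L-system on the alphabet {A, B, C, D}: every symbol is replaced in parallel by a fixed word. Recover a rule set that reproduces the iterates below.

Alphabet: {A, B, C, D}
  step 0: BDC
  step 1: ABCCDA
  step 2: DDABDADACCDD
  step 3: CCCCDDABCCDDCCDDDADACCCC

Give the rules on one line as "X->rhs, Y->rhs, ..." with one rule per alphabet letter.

A->DD, B->AB, C->DA, D->CC

  step 2 ⇒ step 3: DDABDADACCDD ⇒ CC·CC·DD·AB·CC·DD·CC·DD·DA·DA·CC·CC
    A ↦ DD
    B ↦ AB
    C ↦ DA
    D ↦ CC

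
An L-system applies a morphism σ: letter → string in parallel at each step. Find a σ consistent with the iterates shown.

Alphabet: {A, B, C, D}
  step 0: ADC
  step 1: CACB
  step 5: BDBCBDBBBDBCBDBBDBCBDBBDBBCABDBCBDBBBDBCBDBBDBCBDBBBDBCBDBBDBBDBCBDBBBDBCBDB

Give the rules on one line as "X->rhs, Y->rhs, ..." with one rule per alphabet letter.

  step 0 ⇒ step 1: ADC ⇒ CA·C·B
    A ↦ CA
    C ↦ B
    D ↦ C
    B ↦ BDB  (constrained at step 1)

A->CA, B->BDB, C->B, D->C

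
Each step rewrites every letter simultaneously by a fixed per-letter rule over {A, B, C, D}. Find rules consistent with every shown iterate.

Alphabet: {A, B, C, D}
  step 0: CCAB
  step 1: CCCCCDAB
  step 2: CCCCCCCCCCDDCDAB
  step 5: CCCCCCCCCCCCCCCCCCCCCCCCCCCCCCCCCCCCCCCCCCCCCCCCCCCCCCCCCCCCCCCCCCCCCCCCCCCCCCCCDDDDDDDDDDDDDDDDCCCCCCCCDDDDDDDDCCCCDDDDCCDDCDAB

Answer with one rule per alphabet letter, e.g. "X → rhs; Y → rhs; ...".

A->CD, B->AB, C->CC, D->DD

  step 1 ⇒ step 2: CCCCCDAB ⇒ CC·CC·CC·CC·CC·DD·CD·AB
    A ↦ CD
    B ↦ AB
    C ↦ CC
    D ↦ DD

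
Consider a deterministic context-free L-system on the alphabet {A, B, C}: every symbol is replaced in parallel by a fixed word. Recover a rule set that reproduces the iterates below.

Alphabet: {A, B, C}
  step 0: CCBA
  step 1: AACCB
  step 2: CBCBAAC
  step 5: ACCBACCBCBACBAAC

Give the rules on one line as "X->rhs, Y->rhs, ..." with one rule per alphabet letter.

  step 1 ⇒ step 2: AACCB ⇒ CB·CB·A·A·C
    A ↦ CB
    B ↦ C
    C ↦ A

A->CB, B->C, C->A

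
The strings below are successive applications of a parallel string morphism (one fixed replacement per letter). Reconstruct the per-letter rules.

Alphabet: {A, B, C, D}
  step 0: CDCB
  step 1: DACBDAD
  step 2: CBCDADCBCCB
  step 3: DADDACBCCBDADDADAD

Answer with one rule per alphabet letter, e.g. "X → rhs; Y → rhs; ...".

  step 2 ⇒ step 3: CBCDADCBCCB ⇒ DA·D·DA·CB·C·CB·DA·D·DA·DA·D
    A ↦ C
    B ↦ D
    C ↦ DA
    D ↦ CB

A->C, B->D, C->DA, D->CB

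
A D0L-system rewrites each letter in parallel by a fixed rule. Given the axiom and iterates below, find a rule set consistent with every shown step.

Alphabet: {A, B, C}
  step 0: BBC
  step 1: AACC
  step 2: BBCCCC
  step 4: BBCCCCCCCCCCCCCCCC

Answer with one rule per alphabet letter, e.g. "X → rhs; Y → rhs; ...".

  step 1 ⇒ step 2: AACC ⇒ B·B·CC·CC
    A ↦ B
    C ↦ CC
  step 0 ⇒ step 1: BBC ⇒ A·A·CC
    B ↦ A

A->B, B->A, C->CC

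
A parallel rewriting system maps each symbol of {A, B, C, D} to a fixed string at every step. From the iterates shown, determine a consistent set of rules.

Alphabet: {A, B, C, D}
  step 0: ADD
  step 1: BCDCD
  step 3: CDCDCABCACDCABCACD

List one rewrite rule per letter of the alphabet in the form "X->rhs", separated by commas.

A->B, B->DD, C->CA, D->CD

  step 0 ⇒ step 1: ADD ⇒ B·CD·CD
    A ↦ B
    D ↦ CD
    B ↦ DD  (constrained at step 1)
    C ↦ CA  (constrained at step 1)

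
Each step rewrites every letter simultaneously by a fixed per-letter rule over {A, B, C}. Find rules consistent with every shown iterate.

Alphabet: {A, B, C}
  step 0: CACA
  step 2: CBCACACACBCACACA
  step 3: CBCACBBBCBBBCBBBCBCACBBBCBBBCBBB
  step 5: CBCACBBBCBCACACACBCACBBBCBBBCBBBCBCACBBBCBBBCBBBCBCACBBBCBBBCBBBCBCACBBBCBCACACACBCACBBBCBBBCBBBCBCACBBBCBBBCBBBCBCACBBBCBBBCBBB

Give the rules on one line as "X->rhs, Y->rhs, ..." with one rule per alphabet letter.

  step 2 ⇒ step 3: CBCACACACBCACACA ⇒ CB·CA·CB·BB·CB·BB·CB·BB·CB·CA·CB·BB·CB·BB·CB·BB
    A ↦ BB
    B ↦ CA
    C ↦ CB

A->BB, B->CA, C->CB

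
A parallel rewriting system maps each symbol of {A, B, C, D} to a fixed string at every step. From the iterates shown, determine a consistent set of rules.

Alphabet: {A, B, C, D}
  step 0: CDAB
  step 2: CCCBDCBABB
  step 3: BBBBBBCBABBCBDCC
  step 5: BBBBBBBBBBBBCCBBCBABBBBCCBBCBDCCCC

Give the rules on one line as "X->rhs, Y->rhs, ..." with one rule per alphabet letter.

  step 2 ⇒ step 3: CCCBDCBABB ⇒ BB·BB·BB·C·BA·BB·C·BD·C·C
    A ↦ BD
    B ↦ C
    C ↦ BB
    D ↦ BA

A->BD, B->C, C->BB, D->BA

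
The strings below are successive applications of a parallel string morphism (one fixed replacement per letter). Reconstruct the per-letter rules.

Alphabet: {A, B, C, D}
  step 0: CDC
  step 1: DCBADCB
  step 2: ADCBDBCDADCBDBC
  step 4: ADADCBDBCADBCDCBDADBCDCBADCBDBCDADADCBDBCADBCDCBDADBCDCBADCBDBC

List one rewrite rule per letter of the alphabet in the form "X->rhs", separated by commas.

  step 1 ⇒ step 2: DCBADCB ⇒ A·DCB·DBC·D·A·DCB·DBC
    A ↦ D
    B ↦ DBC
    C ↦ DCB
    D ↦ A

A->D, B->DBC, C->DCB, D->A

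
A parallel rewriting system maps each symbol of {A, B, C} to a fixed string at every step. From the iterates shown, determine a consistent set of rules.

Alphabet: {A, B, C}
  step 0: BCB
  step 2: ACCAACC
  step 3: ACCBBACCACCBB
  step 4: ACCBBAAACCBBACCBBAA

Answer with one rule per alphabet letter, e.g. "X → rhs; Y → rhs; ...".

A->ACC, B->A, C->B

  step 3 ⇒ step 4: ACCBBACCACCBB ⇒ ACC·B·B·A·A·ACC·B·B·ACC·B·B·A·A
    A ↦ ACC
    B ↦ A
    C ↦ B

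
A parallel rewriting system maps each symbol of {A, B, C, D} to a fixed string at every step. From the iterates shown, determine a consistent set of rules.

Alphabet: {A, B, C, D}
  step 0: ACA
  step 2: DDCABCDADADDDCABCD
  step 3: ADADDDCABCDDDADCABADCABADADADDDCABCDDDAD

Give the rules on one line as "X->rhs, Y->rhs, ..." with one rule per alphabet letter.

  step 2 ⇒ step 3: DDCABCDADADDDCABCD ⇒ AD·AD·DD·CAB·CD·DD·AD·CAB·AD·CAB·AD·AD·AD·DD·CAB·CD·DD·AD
    A ↦ CAB
    B ↦ CD
    C ↦ DD
    D ↦ AD

A->CAB, B->CD, C->DD, D->AD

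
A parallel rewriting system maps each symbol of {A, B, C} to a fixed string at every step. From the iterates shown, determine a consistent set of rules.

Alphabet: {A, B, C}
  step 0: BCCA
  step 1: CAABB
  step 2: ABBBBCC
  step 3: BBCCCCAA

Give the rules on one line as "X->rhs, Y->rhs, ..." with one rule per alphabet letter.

  step 2 ⇒ step 3: ABBBBCC ⇒ BB·C·C·C·C·A·A
    A ↦ BB
    B ↦ C
    C ↦ A

A->BB, B->C, C->A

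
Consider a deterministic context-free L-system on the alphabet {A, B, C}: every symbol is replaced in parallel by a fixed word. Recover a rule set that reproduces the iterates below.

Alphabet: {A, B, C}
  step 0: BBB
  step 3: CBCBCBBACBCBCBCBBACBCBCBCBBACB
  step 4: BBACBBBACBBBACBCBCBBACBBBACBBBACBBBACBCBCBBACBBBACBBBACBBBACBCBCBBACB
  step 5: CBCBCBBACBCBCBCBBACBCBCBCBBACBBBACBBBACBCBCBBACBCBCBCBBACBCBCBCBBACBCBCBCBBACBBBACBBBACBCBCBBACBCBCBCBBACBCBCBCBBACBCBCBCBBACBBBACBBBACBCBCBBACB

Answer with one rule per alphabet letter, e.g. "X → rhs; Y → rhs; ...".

  step 4 ⇒ step 5: BBACBBBACBBBACBCBCBBACBBBACBBBACBBBACBCBCBBACBBBACBBBACBBBACBCBCBBACB ⇒ CB·CB·C·BBA·CB·CB·CB·C·BBA·CB·CB·CB·C·BBA·CB·BBA·CB·BBA·CB·CB·C·BBA·CB·CB·CB·C·BBA·CB·CB·CB·C·BBA·CB·CB·CB·C·BBA·CB·BBA·CB·BBA·CB·CB·C·BBA·CB·CB·CB·C·BBA·CB·CB·CB·C·BBA·CB·CB·CB·C·BBA·CB·BBA·CB·BBA·CB·CB·C·BBA·CB
    A ↦ C
    B ↦ CB
    C ↦ BBA

A->C, B->CB, C->BBA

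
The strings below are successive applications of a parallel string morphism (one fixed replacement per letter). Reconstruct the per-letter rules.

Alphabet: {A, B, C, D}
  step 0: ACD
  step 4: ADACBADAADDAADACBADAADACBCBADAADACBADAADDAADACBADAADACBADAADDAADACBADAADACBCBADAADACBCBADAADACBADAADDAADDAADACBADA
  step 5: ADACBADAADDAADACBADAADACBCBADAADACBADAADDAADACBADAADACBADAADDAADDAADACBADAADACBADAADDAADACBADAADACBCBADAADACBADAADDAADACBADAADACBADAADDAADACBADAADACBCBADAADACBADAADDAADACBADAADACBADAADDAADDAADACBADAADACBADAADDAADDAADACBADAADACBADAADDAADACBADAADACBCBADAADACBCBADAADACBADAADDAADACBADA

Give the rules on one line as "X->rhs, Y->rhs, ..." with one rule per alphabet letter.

  step 4 ⇒ step 5: ADACBADAADDAADACBADAADACBCBADAADACBADAADDAADACBADAADACBADAADDAADACBADAADACBCBADAADACBCBADAADACBADAADDAADDAADACBADA ⇒ ADA·CB·ADA·ADD·A·ADA·CB·ADA·ADA·CB·CB·ADA·ADA·CB·ADA·ADD·A·ADA·CB·ADA·ADA·CB·ADA·ADD·A·ADD·A·ADA·CB·ADA·ADA·CB·ADA·ADD·A·ADA·CB·ADA·ADA·CB·CB·ADA·ADA·CB·ADA·ADD·A·ADA·CB·ADA·ADA·CB·ADA·ADD·A·ADA·CB·ADA·ADA·CB·CB·ADA·ADA·CB·ADA·ADD·A·ADA·CB·ADA·ADA·CB·ADA·ADD·A·ADD·A·ADA·CB·ADA·ADA·CB·ADA·ADD·A·ADD·A·ADA·CB·ADA·ADA·CB·ADA·ADD·A·ADA·CB·ADA·ADA·CB·CB·ADA·ADA·CB·CB·ADA·ADA·CB·ADA·ADD·A·ADA·CB·ADA
    A ↦ ADA
    B ↦ A
    C ↦ ADD
    D ↦ CB

A->ADA, B->A, C->ADD, D->CB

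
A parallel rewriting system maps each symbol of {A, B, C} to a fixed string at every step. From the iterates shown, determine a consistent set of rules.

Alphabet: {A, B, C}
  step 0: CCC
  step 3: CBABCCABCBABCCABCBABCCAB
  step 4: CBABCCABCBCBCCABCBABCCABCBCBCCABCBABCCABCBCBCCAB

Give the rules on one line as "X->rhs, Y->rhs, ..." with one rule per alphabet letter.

A->CC, B->AB, C->CB

  step 3 ⇒ step 4: CBABCCABCBABCCABCBABCCAB ⇒ CB·AB·CC·AB·CB·CB·CC·AB·CB·AB·CC·AB·CB·CB·CC·AB·CB·AB·CC·AB·CB·CB·CC·AB
    A ↦ CC
    B ↦ AB
    C ↦ CB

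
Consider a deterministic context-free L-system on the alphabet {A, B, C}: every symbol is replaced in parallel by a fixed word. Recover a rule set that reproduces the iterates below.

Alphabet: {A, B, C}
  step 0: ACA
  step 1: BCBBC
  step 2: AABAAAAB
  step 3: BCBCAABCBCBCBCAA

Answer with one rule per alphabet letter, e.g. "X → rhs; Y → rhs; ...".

  step 2 ⇒ step 3: AABAAAAB ⇒ BC·BC·AA·BC·BC·BC·BC·AA
    A ↦ BC
    B ↦ AA
  step 0 ⇒ step 1: ACA ⇒ BC·B·BC
    C ↦ B

A->BC, B->AA, C->B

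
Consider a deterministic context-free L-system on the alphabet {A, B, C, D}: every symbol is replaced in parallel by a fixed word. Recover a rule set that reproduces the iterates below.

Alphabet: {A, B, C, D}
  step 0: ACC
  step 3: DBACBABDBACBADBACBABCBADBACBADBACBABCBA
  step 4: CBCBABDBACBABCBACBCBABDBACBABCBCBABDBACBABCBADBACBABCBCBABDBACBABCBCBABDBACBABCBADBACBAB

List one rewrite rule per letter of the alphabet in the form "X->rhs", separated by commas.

  step 3 ⇒ step 4: DBACBABDBACBADBACBABCBADBACBADBACBABCBA ⇒ CB·CBA·B·DBA·CBA·B·CBA·CB·CBA·B·DBA·CBA·B·CB·CBA·B·DBA·CBA·B·CBA·DBA·CBA·B·CB·CBA·B·DBA·CBA·B·CB·CBA·B·DBA·CBA·B·CBA·DBA·CBA·B
    A ↦ B
    B ↦ CBA
    C ↦ DBA
    D ↦ CB

A->B, B->CBA, C->DBA, D->CB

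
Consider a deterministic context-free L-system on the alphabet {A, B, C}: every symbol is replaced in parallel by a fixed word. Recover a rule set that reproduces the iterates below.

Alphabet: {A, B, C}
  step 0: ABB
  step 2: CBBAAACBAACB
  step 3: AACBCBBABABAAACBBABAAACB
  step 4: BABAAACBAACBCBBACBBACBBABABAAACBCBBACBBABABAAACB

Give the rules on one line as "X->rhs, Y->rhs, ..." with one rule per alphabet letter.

  step 3 ⇒ step 4: AACBCBBABABAAACBBABAAACB ⇒ BA·BA·AA·CB·AA·CB·CB·BA·CB·BA·CB·BA·BA·BA·AA·CB·CB·BA·CB·BA·BA·BA·AA·CB
    A ↦ BA
    B ↦ CB
    C ↦ AA

A->BA, B->CB, C->AA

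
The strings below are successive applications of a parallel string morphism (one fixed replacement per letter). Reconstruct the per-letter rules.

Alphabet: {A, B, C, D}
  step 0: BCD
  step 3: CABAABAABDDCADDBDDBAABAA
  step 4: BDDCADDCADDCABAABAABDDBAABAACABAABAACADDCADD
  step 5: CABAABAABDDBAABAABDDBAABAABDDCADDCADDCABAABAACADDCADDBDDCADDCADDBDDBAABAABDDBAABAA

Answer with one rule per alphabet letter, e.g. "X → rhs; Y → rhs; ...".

  step 4 ⇒ step 5: BDDCADDCADDCABAABAABDDBAABAACABAABAACADDCADD ⇒ CA·BAA·BAA·BD·D·BAA·BAA·BD·D·BAA·BAA·BD·D·CA·D·D·CA·D·D·CA·BAA·BAA·CA·D·D·CA·D·D·BD·D·CA·D·D·CA·D·D·BD·D·BAA·BAA·BD·D·BAA·BAA
    A ↦ D
    B ↦ CA
    C ↦ BD
    D ↦ BAA

A->D, B->CA, C->BD, D->BAA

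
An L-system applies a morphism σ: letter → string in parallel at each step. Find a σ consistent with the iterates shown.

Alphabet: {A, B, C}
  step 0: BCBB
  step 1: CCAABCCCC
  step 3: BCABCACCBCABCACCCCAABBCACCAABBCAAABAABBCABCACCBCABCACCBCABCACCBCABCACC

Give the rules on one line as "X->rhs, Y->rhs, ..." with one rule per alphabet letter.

A->BCA, B->CC, C->AAB

  step 0 ⇒ step 1: BCBB ⇒ CC·AAB·CC·CC
    B ↦ CC
    C ↦ AAB
    A ↦ BCA  (constrained at step 1)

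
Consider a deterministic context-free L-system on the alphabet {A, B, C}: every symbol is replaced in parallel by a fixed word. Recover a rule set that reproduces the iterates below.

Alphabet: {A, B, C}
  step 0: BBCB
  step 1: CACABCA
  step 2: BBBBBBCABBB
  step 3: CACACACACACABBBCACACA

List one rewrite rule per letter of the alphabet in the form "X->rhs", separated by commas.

  step 2 ⇒ step 3: BBBBBBCABBB ⇒ CA·CA·CA·CA·CA·CA·B·BB·CA·CA·CA
    A ↦ BB
    B ↦ CA
    C ↦ B

A->BB, B->CA, C->B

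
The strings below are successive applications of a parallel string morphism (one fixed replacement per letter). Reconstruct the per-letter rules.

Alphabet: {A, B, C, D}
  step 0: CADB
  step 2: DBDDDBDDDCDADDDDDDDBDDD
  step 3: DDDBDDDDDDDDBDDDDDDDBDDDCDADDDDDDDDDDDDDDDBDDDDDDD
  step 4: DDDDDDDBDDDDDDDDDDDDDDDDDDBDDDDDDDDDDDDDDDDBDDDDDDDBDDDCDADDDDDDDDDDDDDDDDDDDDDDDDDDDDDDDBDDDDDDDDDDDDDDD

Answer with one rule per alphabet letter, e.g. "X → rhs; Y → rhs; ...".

  step 3 ⇒ step 4: DDDBDDDDDDDDBDDDDDDDBDDDCDADDDDDDDDDDDDDDDBDDDDDDD ⇒ DD·DD·DD·DBD·DD·DD·DD·DD·DD·DD·DD·DD·DBD·DD·DD·DD·DD·DD·DD·DD·DBD·DD·DD·DD·BD·DD·CDA·DD·DD·DD·DD·DD·DD·DD·DD·DD·DD·DD·DD·DD·DD·DD·DBD·DD·DD·DD·DD·DD·DD·DD
    A ↦ CDA
    B ↦ DBD
    C ↦ BD
    D ↦ DD

A->CDA, B->DBD, C->BD, D->DD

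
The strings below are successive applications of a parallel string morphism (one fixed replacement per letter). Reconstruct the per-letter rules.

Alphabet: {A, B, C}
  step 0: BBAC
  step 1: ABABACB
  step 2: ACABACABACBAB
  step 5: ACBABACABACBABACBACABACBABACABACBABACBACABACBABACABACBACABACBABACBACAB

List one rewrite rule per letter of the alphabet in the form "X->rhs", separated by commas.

A->AC, B->AB, C->B

  step 1 ⇒ step 2: ABABACB ⇒ AC·AB·AC·AB·AC·B·AB
    A ↦ AC
    B ↦ AB
    C ↦ B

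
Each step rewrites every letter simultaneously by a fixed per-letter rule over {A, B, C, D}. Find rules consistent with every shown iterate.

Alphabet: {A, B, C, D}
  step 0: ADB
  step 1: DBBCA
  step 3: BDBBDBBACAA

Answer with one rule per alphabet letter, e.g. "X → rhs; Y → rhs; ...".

A->DBB, B->A, C->B, D->C

  step 0 ⇒ step 1: ADB ⇒ DBB·C·A
    A ↦ DBB
    B ↦ A
    D ↦ C
    C ↦ B  (constrained at step 1)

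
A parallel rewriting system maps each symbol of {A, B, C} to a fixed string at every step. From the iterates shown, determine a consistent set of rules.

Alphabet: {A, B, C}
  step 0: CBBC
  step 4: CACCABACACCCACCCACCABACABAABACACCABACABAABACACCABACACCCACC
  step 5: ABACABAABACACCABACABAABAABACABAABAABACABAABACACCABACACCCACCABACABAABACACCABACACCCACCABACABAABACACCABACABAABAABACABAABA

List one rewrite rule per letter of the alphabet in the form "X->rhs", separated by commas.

A->C, B->AC, C->ABA

  step 4 ⇒ step 5: CACCABACACCCACCCACCABACABAABACACCABACABAABACACCABACACCCACC ⇒ ABA·C·ABA·ABA·C·AC·C·ABA·C·ABA·ABA·ABA·C·ABA·ABA·ABA·C·ABA·ABA·C·AC·C·ABA·C·AC·C·C·AC·C·ABA·C·ABA·ABA·C·AC·C·ABA·C·AC·C·C·AC·C·ABA·C·ABA·ABA·C·AC·C·ABA·C·ABA·ABA·ABA·C·ABA·ABA
    A ↦ C
    B ↦ AC
    C ↦ ABA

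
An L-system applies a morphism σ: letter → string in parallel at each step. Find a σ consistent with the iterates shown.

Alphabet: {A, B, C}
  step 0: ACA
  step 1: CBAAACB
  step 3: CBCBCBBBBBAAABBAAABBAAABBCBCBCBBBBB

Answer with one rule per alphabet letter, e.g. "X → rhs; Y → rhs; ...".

  step 0 ⇒ step 1: ACA ⇒ CB·AAA·CB
    A ↦ CB
    C ↦ AAA
    B ↦ BB  (constrained at step 1)

A->CB, B->BB, C->AAA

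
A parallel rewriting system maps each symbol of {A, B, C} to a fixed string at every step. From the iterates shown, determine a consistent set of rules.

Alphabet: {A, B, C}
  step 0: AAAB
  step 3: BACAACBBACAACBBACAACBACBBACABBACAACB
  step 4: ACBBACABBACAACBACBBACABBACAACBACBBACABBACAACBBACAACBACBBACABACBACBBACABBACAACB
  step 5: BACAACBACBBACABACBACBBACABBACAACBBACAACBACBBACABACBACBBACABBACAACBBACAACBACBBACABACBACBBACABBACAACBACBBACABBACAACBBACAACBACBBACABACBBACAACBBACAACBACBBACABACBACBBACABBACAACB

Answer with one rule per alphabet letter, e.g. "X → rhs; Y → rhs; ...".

A->B, B->ACB, C->ACA

  step 4 ⇒ step 5: ACBBACABBACAACBACBBACABBACAACBACBBACABBACAACBBACAACBACBBACABACBACBBACABBACAACB ⇒ B·ACA·ACB·ACB·B·ACA·B·ACB·ACB·B·ACA·B·B·ACA·ACB·B·ACA·ACB·ACB·B·ACA·B·ACB·ACB·B·ACA·B·B·ACA·ACB·B·ACA·ACB·ACB·B·ACA·B·ACB·ACB·B·ACA·B·B·ACA·ACB·ACB·B·ACA·B·B·ACA·ACB·B·ACA·ACB·ACB·B·ACA·B·ACB·B·ACA·ACB·B·ACA·ACB·ACB·B·ACA·B·ACB·ACB·B·ACA·B·B·ACA·ACB
    A ↦ B
    B ↦ ACB
    C ↦ ACA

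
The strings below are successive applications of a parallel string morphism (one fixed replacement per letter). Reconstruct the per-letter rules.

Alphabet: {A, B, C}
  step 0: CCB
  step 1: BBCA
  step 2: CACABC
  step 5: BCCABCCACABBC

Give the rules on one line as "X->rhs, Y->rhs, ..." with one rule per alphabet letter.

  step 1 ⇒ step 2: BBCA ⇒ CA·CA·B·C
    A ↦ C
    B ↦ CA
    C ↦ B

A->C, B->CA, C->B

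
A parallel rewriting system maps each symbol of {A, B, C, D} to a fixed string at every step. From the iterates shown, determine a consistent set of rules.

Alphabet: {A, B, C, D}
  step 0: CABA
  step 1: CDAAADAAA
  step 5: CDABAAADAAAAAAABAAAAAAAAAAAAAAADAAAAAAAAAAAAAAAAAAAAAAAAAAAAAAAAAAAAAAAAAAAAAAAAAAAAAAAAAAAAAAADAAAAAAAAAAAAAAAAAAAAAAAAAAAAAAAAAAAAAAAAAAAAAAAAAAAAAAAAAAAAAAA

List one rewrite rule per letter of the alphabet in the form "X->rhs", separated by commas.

  step 0 ⇒ step 1: CABA ⇒ CDA·AA·DA·AA
    A ↦ AA
    B ↦ DA
    C ↦ CDA
    D ↦ BA  (constrained at step 1)

A->AA, B->DA, C->CDA, D->BA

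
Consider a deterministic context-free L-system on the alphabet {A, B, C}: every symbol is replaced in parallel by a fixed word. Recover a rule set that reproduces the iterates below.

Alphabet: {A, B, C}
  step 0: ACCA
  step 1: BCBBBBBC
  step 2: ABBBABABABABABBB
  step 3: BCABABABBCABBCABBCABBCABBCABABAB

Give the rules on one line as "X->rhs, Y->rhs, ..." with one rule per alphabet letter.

  step 2 ⇒ step 3: ABBBABABABABABBB ⇒ BC·AB·AB·AB·BC·AB·BC·AB·BC·AB·BC·AB·BC·AB·AB·AB
    A ↦ BC
    B ↦ AB
  step 0 ⇒ step 1: ACCA ⇒ BC·BB·BB·BC
    C ↦ BB

A->BC, B->AB, C->BB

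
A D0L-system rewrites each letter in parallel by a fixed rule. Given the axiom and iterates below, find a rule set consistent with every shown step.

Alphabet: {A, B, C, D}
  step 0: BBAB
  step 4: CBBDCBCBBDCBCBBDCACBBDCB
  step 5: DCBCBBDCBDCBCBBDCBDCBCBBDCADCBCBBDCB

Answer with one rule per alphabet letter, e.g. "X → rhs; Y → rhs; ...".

  step 4 ⇒ step 5: CBBDCBCBBDCBCBBDCACBBDCB ⇒ D·CB·CB·B·D·CB·D·CB·CB·B·D·CB·D·CB·CB·B·D·CA·D·CB·CB·B·D·CB
    A ↦ CA
    B ↦ CB
    C ↦ D
    D ↦ B

A->CA, B->CB, C->D, D->B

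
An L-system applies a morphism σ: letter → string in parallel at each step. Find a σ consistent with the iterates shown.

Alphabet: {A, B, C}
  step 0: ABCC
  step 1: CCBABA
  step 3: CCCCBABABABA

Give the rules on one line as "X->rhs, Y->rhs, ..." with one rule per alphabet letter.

  step 0 ⇒ step 1: ABCC ⇒ C·C·BA·BA
    A ↦ C
    B ↦ C
    C ↦ BA

A->C, B->C, C->BA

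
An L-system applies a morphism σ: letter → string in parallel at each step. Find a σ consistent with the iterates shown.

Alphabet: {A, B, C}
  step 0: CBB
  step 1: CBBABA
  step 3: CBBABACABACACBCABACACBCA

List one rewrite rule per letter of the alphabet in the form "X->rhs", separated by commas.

A->CA, B->BA, C->CB

  step 0 ⇒ step 1: CBB ⇒ CB·BA·BA
    B ↦ BA
    C ↦ CB
    A ↦ CA  (constrained at step 1)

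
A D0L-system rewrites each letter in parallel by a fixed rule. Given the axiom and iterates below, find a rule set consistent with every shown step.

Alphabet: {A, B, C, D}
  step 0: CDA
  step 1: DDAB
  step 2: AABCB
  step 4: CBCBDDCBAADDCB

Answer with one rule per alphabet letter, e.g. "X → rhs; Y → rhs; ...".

  step 1 ⇒ step 2: DDAB ⇒ A·A·B·CB
    A ↦ B
    B ↦ CB
    D ↦ A
  step 0 ⇒ step 1: CDA ⇒ DD·A·B
    C ↦ DD

A->B, B->CB, C->DD, D->A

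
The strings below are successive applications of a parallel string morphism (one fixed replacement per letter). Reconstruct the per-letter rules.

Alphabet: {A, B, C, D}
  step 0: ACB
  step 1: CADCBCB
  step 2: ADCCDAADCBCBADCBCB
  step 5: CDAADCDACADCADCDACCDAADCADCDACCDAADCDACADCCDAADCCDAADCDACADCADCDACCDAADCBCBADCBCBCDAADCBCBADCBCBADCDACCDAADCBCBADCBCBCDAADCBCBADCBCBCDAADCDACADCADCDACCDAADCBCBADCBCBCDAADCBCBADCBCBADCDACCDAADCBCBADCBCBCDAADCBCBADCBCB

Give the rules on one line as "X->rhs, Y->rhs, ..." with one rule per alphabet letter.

  step 1 ⇒ step 2: CADCBCB ⇒ ADC·C·DA·ADC·BCB·ADC·BCB
    A ↦ C
    B ↦ BCB
    C ↦ ADC
    D ↦ DA

A->C, B->BCB, C->ADC, D->DA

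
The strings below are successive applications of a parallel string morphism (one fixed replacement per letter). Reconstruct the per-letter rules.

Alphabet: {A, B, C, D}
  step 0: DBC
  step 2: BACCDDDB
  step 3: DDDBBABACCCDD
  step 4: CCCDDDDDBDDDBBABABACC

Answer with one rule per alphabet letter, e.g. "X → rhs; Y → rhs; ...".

  step 3 ⇒ step 4: DDDBBABACCCDD ⇒ C·C·C·DD·DD·DB·DD·DB·BA·BA·BA·C·C
    A ↦ DB
    B ↦ DD
    C ↦ BA
    D ↦ C

A->DB, B->DD, C->BA, D->C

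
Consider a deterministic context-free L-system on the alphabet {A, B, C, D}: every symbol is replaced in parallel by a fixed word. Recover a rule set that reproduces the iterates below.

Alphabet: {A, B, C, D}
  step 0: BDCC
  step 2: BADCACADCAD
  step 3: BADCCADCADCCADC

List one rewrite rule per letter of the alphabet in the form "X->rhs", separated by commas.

  step 2 ⇒ step 3: BADCACADCAD ⇒ BA·D·C·CA·D·CA·D·C·CA·D·C
    A ↦ D
    B ↦ BA
    C ↦ CA
    D ↦ C

A->D, B->BA, C->CA, D->C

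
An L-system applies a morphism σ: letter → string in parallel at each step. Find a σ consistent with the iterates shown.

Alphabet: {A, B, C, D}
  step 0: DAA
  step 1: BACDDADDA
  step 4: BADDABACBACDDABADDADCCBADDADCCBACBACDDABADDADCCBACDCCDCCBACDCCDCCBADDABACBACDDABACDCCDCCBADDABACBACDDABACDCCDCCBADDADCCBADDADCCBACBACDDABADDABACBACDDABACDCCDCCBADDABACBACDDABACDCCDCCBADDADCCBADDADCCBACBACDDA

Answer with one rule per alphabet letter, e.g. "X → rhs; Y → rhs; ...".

A->DDA, B->BA, C->DCC, D->BAC

  step 0 ⇒ step 1: DAA ⇒ BAC·DDA·DDA
    A ↦ DDA
    D ↦ BAC
    B ↦ BA  (constrained at step 1)
    C ↦ DCC  (constrained at step 1)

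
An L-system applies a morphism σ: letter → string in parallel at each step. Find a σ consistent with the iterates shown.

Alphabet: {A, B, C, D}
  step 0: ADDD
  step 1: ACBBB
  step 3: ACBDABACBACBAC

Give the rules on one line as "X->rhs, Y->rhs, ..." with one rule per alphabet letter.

A->AC, B->DA, C->B, D->B

  step 0 ⇒ step 1: ADDD ⇒ AC·B·B·B
    A ↦ AC
    D ↦ B
    B ↦ DA  (constrained at step 1)
    C ↦ B  (constrained at step 1)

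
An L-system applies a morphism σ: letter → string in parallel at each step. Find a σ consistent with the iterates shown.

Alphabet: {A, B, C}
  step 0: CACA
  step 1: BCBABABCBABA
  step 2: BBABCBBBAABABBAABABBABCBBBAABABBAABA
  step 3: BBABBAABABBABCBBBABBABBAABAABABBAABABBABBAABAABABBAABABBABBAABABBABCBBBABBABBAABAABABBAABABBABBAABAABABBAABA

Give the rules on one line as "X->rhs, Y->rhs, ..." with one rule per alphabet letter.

A->ABA, B->BBA, C->BCB

  step 2 ⇒ step 3: BBABCBBBAABABBAABABBABCBBBAABABBAABA ⇒ BBA·BBA·ABA·BBA·BCB·BBA·BBA·BBA·ABA·ABA·BBA·ABA·BBA·BBA·ABA·ABA·BBA·ABA·BBA·BBA·ABA·BBA·BCB·BBA·BBA·BBA·ABA·ABA·BBA·ABA·BBA·BBA·ABA·ABA·BBA·ABA
    A ↦ ABA
    B ↦ BBA
    C ↦ BCB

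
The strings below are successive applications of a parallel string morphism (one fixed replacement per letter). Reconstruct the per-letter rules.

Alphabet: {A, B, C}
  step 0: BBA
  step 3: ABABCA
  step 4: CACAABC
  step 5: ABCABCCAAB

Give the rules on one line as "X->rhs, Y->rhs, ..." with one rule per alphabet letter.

  step 4 ⇒ step 5: CACAABC ⇒ AB·C·AB·C·C·A·AB
    A ↦ C
    B ↦ A
    C ↦ AB

A->C, B->A, C->AB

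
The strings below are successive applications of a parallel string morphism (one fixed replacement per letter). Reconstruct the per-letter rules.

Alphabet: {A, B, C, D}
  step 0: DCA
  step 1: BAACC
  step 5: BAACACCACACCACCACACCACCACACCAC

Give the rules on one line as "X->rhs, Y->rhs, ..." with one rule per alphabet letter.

A->C, B->D, C->AC, D->BA

  step 0 ⇒ step 1: DCA ⇒ BA·AC·C
    A ↦ C
    C ↦ AC
    D ↦ BA
    B ↦ D  (constrained at step 1)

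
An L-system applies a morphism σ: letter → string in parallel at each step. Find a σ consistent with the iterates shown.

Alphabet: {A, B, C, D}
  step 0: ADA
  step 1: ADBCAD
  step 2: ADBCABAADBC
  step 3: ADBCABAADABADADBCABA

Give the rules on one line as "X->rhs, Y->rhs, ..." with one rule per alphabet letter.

  step 2 ⇒ step 3: ADBCABAADBC ⇒ AD·BC·AB·A·AD·AB·AD·AD·BC·AB·A
    A ↦ AD
    B ↦ AB
    C ↦ A
    D ↦ BC

A->AD, B->AB, C->A, D->BC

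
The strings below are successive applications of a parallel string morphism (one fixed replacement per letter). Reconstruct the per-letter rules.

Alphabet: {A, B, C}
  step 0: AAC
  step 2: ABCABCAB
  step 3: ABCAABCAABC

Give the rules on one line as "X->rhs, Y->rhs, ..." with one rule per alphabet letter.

  step 2 ⇒ step 3: ABCABCAB ⇒ AB·C·A·AB·C·A·AB·C
    A ↦ AB
    B ↦ C
    C ↦ A

A->AB, B->C, C->A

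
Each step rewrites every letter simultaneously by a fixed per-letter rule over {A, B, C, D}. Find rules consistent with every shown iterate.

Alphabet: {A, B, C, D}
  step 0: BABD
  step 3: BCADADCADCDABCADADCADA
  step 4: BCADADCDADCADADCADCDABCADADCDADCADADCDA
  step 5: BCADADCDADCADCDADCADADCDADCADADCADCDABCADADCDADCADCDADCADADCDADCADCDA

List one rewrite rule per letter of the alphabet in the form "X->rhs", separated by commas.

A->DA, B->BC, C->A, D->DC

  step 4 ⇒ step 5: BCADADCDADCADADCADCDABCADADCDADCADADCDA ⇒ BC·A·DA·DC·DA·DC·A·DC·DA·DC·A·DA·DC·DA·DC·A·DA·DC·A·DC·DA·BC·A·DA·DC·DA·DC·A·DC·DA·DC·A·DA·DC·DA·DC·A·DC·DA
    A ↦ DA
    B ↦ BC
    C ↦ A
    D ↦ DC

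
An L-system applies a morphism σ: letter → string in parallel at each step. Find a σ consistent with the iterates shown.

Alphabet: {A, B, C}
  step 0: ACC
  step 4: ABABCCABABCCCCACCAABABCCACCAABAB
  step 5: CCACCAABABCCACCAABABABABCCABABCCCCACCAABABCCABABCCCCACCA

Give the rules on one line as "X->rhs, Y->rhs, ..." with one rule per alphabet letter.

A->CC, B->A, C->AB

  step 4 ⇒ step 5: ABABCCABABCCCCACCAABABCCACCAABAB ⇒ CC·A·CC·A·AB·AB·CC·A·CC·A·AB·AB·AB·AB·CC·AB·AB·CC·CC·A·CC·A·AB·AB·CC·AB·AB·CC·CC·A·CC·A
    A ↦ CC
    B ↦ A
    C ↦ AB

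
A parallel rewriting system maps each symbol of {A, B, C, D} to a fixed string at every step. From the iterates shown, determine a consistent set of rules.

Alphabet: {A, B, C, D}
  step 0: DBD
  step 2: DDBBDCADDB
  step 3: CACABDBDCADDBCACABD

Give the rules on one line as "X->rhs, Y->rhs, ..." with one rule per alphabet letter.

  step 2 ⇒ step 3: DDBBDCADDB ⇒ CA·CA·BD·BD·CA·D·DB·CA·CA·BD
    A ↦ DB
    B ↦ BD
    C ↦ D
    D ↦ CA

A->DB, B->BD, C->D, D->CA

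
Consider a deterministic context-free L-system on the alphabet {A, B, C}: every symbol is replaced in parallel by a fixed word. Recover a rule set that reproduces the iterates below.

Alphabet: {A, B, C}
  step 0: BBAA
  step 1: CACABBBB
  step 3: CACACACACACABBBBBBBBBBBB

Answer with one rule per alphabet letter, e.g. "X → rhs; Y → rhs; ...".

  step 0 ⇒ step 1: BBAA ⇒ CA·CA·BB·BB
    A ↦ BB
    B ↦ CA
    C ↦ B  (constrained at step 1)

A->BB, B->CA, C->B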